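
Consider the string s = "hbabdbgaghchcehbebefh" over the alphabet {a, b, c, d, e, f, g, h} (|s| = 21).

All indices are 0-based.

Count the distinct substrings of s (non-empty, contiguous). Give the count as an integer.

215

rank→(start, suffix):
  0 → (2, 'abdbgaghchcehbebefh')
  1 → (7, 'aghchcehbebefh')
  2 → (1, 'babdbgaghchcehbebefh')
  3 → (3, 'bdbgaghchcehbebefh')
  4 → (15, 'bebefh')
  5 → (17, 'befh')
  6 → (5, 'bgaghchcehbebefh')
  7 → (12, 'cehbebefh')
  8 → (10, 'chcehbebefh')
  9 → (4, 'dbgaghchcehbebefh')
  10 → (16, 'ebefh')
  11 → (18, 'efh')
  12 → (13, 'ehbebefh')
  13 → (19, 'fh')
  14 → (6, 'gaghchcehbebefh')
  15 → (8, 'ghchcehbebefh')
  16 → (20, 'h')
  17 → (0, 'hbabdbgaghchcehbebefh')
  18 → (14, 'hbebefh')
  19 → (11, 'hcehbebefh')
  20 → (9, 'hchcehbebefh')

SA = [2, 7, 1, 3, 15, 17, 5, 12, 10, 4, 16, 18, 13, 19, 6, 8, 20, 0, 14, 11, 9]
i: (SA[i-1],SA[i]) lcp shared
  1: (2,7) 1 'a'
  2: (7,1) 0 ''
  3: (1,3) 1 'b'
  4: (3,15) 1 'b'
  5: (15,17) 2 'be'
  6: (17,5) 1 'b'
  7: (5,12) 0 ''
  8: (12,10) 1 'c'
  9: (10,4) 0 ''
  10: (4,16) 0 ''
  11: (16,18) 1 'e'
  12: (18,13) 1 'e'
  13: (13,19) 0 ''
  14: (19,6) 0 ''
  15: (6,8) 1 'g'
  16: (8,20) 0 ''
  17: (20,0) 1 'h'
  18: (0,14) 2 'hb'
  19: (14,11) 1 'h'
  20: (11,9) 2 'hc'

n(n+1)/2 = 21·22/2 = 231
Σ LCP = 0 + 1 + 0 + 1 + 1 + 2 + 1 + 0 + 1 + 0 + 0 + 1 + 1 + 0 + 0 + 1 + 0 + 1 + 2 + 1 + 2 = 16
distinct = 231 − 16 = 215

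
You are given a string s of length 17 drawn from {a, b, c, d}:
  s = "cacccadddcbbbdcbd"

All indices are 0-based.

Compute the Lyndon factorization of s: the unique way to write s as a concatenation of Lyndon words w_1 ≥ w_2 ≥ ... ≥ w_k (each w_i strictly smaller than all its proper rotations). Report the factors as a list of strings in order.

emit factor 1: 'c' (i=0, period=1)
emit factor 2: 'acccadddcbbbdcbd' (i=1, period=16)

["c", "acccadddcbbbdcbd"]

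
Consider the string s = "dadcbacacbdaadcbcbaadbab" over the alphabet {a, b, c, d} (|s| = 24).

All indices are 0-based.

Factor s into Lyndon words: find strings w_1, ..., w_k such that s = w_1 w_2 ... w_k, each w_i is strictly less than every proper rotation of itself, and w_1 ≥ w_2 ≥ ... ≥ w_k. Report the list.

["d", "adcb", "acacbd", "aadcbcb", "aadbab"]

emit factor 1: 'd' (i=0, period=1)
emit factor 2: 'adcb' (i=1, period=4)
emit factor 3: 'acacbd' (i=5, period=6)
emit factor 4: 'aadcbcb' (i=11, period=7)
emit factor 5: 'aadbab' (i=18, period=6)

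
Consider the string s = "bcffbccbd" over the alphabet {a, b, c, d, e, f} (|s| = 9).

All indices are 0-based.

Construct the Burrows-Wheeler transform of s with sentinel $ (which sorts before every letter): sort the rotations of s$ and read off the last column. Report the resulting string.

rank  rotation    last
    0  $bcffbccbd  d
    1  bccbd$bcff  f
    2  bcffbccbd$  $
    3  bd$bcffbcc  c
    4  cbd$bcffbc  c
    5  ccbd$bcffb  b
    6  cffbccbd$b  b
    7  d$bcffbccb  b
    8  fbccbd$bcf  f
    9  ffbccbd$bc  c

df$ccbbbfc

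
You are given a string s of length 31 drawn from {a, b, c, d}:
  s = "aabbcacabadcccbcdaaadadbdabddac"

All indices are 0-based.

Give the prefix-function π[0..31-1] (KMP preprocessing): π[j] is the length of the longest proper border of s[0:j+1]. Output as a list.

[0, 1, 0, 0, 0, 1, 0, 1, 0, 1, 0, 0, 0, 0, 0, 0, 0, 1, 2, 2, 0, 1, 0, 0, 0, 1, 0, 0, 0, 1, 0]

π[0] = 0
j=1 s[j]='a': π[1]=1 (border 'a')
j=2 s[j]='b': k: 1→0; π[2]=0 (border '')
j=3 s[j]='b': π[3]=0 (border '')
j=4 s[j]='c': π[4]=0 (border '')
j=5 s[j]='a': π[5]=1 (border 'a')
j=6 s[j]='c': k: 1→0; π[6]=0 (border '')
j=7 s[j]='a': π[7]=1 (border 'a')
j=8 s[j]='b': k: 1→0; π[8]=0 (border '')
j=9 s[j]='a': π[9]=1 (border 'a')
j=10 s[j]='d': k: 1→0; π[10]=0 (border '')
j=11 s[j]='c': π[11]=0 (border '')
j=12 s[j]='c': π[12]=0 (border '')
j=13 s[j]='c': π[13]=0 (border '')
j=14 s[j]='b': π[14]=0 (border '')
j=15 s[j]='c': π[15]=0 (border '')
j=16 s[j]='d': π[16]=0 (border '')
j=17 s[j]='a': π[17]=1 (border 'a')
j=18 s[j]='a': π[18]=2 (border 'aa')
j=19 s[j]='a': k: 2→1; π[19]=2 (border 'aa')
j=20 s[j]='d': k: 2→1→0; π[20]=0 (border '')
j=21 s[j]='a': π[21]=1 (border 'a')
j=22 s[j]='d': k: 1→0; π[22]=0 (border '')
j=23 s[j]='b': π[23]=0 (border '')
j=24 s[j]='d': π[24]=0 (border '')
j=25 s[j]='a': π[25]=1 (border 'a')
j=26 s[j]='b': k: 1→0; π[26]=0 (border '')
j=27 s[j]='d': π[27]=0 (border '')
j=28 s[j]='d': π[28]=0 (border '')
j=29 s[j]='a': π[29]=1 (border 'a')
j=30 s[j]='c': k: 1→0; π[30]=0 (border '')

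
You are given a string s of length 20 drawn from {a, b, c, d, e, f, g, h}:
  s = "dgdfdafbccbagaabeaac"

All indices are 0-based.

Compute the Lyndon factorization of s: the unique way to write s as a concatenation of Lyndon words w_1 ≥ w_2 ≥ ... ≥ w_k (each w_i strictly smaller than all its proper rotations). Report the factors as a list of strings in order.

["dg", "df", "d", "afbccbag", "aabeaac"]

emit factor 1: 'dg' (i=0, period=2)
emit factor 2: 'df' (i=2, period=2)
emit factor 3: 'd' (i=4, period=1)
emit factor 4: 'afbccbag' (i=5, period=8)
emit factor 5: 'aabeaac' (i=13, period=7)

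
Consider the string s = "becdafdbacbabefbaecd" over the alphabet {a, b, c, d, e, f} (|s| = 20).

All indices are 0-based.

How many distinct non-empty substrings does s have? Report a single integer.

190

rank→(start, suffix):
  0 → (11, 'abefbaecd')
  1 → (8, 'acbabefbaecd')
  2 → (16, 'aecd')
  3 → (4, 'afdbacbabefbaecd')
  4 → (10, 'babefbaecd')
  5 → (7, 'bacbabefbaecd')
  6 → (15, 'baecd')
  7 → (0, 'becdafdbacbabefbaecd')
  8 → (12, 'befbaecd')
  9 → (9, 'cbabefbaecd')
  10 → (18, 'cd')
  11 → (2, 'cdafdbacbabefbaecd')
  12 → (19, 'd')
  13 → (3, 'dafdbacbabefbaecd')
  14 → (6, 'dbacbabefbaecd')
  15 → (17, 'ecd')
  16 → (1, 'ecdafdbacbabefbaecd')
  17 → (13, 'efbaecd')
  18 → (14, 'fbaecd')
  19 → (5, 'fdbacbabefbaecd')

SA = [11, 8, 16, 4, 10, 7, 15, 0, 12, 9, 18, 2, 19, 3, 6, 17, 1, 13, 14, 5]
rank  pair      lcp
   1  s[11:],s[8:]  1  'a'
   2  s[8:],s[16:]  1  'a'
   3  s[16:],s[4:]  1  'a'
   4  s[4:],s[10:]  0  ''
   5  s[10:],s[7:]  2  'ba'
   6  s[7:],s[15:]  2  'ba'
   7  s[15:],s[0:]  1  'b'
   8  s[0:],s[12:]  2  'be'
   9  s[12:],s[9:]  0  ''
  10  s[9:],s[18:]  1  'c'
  11  s[18:],s[2:]  2  'cd'
  12  s[2:],s[19:]  0  ''
  13  s[19:],s[3:]  1  'd'
  14  s[3:],s[6:]  1  'd'
  15  s[6:],s[17:]  0  ''
  16  s[17:],s[1:]  3  'ecd'
  17  s[1:],s[13:]  1  'e'
  18  s[13:],s[14:]  0  ''
  19  s[14:],s[5:]  1  'f'

n(n+1)/2 = 20·21/2 = 210
Σ LCP = 0 + 1 + 1 + 1 + 0 + 2 + 2 + 1 + 2 + 0 + 1 + 2 + 0 + 1 + 1 + 0 + 3 + 1 + 0 + 1 = 20
distinct = 210 − 20 = 190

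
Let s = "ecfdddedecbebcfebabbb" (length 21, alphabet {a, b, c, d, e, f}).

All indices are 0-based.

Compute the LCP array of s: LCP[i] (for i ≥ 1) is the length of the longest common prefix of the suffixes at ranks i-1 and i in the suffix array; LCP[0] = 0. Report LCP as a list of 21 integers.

[0, 0, 1, 1, 2, 1, 1, 0, 1, 2, 0, 2, 1, 2, 0, 2, 1, 2, 1, 0, 1]

rank | idx | suffix
   0 |  17 | abbb
   1 |  20 | b
   2 |  16 | babbb
   3 |  19 | bb
   4 |  18 | bbb
   5 |  12 | bcfebabbb
   6 |  10 | bebcfebabbb
   7 |   9 | cbebcfebabbb
   8 |   1 | cfdddedecbebcfebabbb
   9 |  13 | cfebabbb
  10 |   3 | dddedecbebcfebabbb
  11 |   4 | ddedecbebcfebabbb
  12 |   7 | decbebcfebabbb
  13 |   5 | dedecbebcfebabbb
  14 |  15 | ebabbb
  15 |  11 | ebcfebabbb
  16 |   8 | ecbebcfebabbb
  17 |   0 | ecfdddedecbebcfebabbb
  18 |   6 | edecbebcfebabbb
  19 |   2 | fdddedecbebcfebabbb
  20 |  14 | febabbb

SA = [17, 20, 16, 19, 18, 12, 10, 9, 1, 13, 3, 4, 7, 5, 15, 11, 8, 0, 6, 2, 14]
rank  pair      lcp
   1  s[17:],s[20:]  0  ''
   2  s[20:],s[16:]  1  'b'
   3  s[16:],s[19:]  1  'b'
   4  s[19:],s[18:]  2  'bb'
   5  s[18:],s[12:]  1  'b'
   6  s[12:],s[10:]  1  'b'
   7  s[10:],s[9:]  0  ''
   8  s[9:],s[1:]  1  'c'
   9  s[1:],s[13:]  2  'cf'
  10  s[13:],s[3:]  0  ''
  11  s[3:],s[4:]  2  'dd'
  12  s[4:],s[7:]  1  'd'
  13  s[7:],s[5:]  2  'de'
  14  s[5:],s[15:]  0  ''
  15  s[15:],s[11:]  2  'eb'
  16  s[11:],s[8:]  1  'e'
  17  s[8:],s[0:]  2  'ec'
  18  s[0:],s[6:]  1  'e'
  19  s[6:],s[2:]  0  ''
  20  s[2:],s[14:]  1  'f'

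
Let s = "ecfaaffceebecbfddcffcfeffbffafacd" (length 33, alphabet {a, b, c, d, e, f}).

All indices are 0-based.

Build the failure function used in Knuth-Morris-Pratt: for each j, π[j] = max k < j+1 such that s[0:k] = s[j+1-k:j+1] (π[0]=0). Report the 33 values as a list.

π[0] = 0
j=1 s[j]='c': π[1]=0 (border '')
j=2 s[j]='f': π[2]=0 (border '')
j=3 s[j]='a': π[3]=0 (border '')
j=4 s[j]='a': π[4]=0 (border '')
j=5 s[j]='f': π[5]=0 (border '')
j=6 s[j]='f': π[6]=0 (border '')
j=7 s[j]='c': π[7]=0 (border '')
j=8 s[j]='e': π[8]=1 (border 'e')
j=9 s[j]='e': k: 1→0; π[9]=1 (border 'e')
j=10 s[j]='b': k: 1→0; π[10]=0 (border '')
j=11 s[j]='e': π[11]=1 (border 'e')
j=12 s[j]='c': π[12]=2 (border 'ec')
j=13 s[j]='b': k: 2→0; π[13]=0 (border '')
j=14 s[j]='f': π[14]=0 (border '')
j=15 s[j]='d': π[15]=0 (border '')
j=16 s[j]='d': π[16]=0 (border '')
j=17 s[j]='c': π[17]=0 (border '')
j=18 s[j]='f': π[18]=0 (border '')
j=19 s[j]='f': π[19]=0 (border '')
j=20 s[j]='c': π[20]=0 (border '')
j=21 s[j]='f': π[21]=0 (border '')
j=22 s[j]='e': π[22]=1 (border 'e')
j=23 s[j]='f': k: 1→0; π[23]=0 (border '')
j=24 s[j]='f': π[24]=0 (border '')
j=25 s[j]='b': π[25]=0 (border '')
j=26 s[j]='f': π[26]=0 (border '')
j=27 s[j]='f': π[27]=0 (border '')
j=28 s[j]='a': π[28]=0 (border '')
j=29 s[j]='f': π[29]=0 (border '')
j=30 s[j]='a': π[30]=0 (border '')
j=31 s[j]='c': π[31]=0 (border '')
j=32 s[j]='d': π[32]=0 (border '')

[0, 0, 0, 0, 0, 0, 0, 0, 1, 1, 0, 1, 2, 0, 0, 0, 0, 0, 0, 0, 0, 0, 1, 0, 0, 0, 0, 0, 0, 0, 0, 0, 0]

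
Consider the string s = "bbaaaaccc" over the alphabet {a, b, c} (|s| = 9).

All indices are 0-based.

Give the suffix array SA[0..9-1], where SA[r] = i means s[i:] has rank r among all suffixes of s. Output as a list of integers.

[2, 3, 4, 5, 1, 0, 8, 7, 6]

sorted suffixes:
  #0 SA[0]=2  'aaaaccc'
  #1 SA[1]=3  'aaaccc'
  #2 SA[2]=4  'aaccc'
  #3 SA[3]=5  'accc'
  #4 SA[4]=1  'baaaaccc'
  #5 SA[5]=0  'bbaaaaccc'
  #6 SA[6]=8  'c'
  #7 SA[7]=7  'cc'
  #8 SA[8]=6  'ccc'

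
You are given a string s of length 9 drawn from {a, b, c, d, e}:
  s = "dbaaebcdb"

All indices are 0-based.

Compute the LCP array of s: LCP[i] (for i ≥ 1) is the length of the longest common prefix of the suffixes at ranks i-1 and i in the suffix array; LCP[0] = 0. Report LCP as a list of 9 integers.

[0, 1, 0, 1, 1, 0, 0, 2, 0]

rank→(start, suffix):
  0 → (2, 'aaebcdb')
  1 → (3, 'aebcdb')
  2 → (8, 'b')
  3 → (1, 'baaebcdb')
  4 → (5, 'bcdb')
  5 → (6, 'cdb')
  6 → (7, 'db')
  7 → (0, 'dbaaebcdb')
  8 → (4, 'ebcdb')

SA = [2, 3, 8, 1, 5, 6, 7, 0, 4]
[i] adj suffixes → lcp
  [1] 2/3 → 1 ('a')
  [2] 3/8 → 0 ('')
  [3] 8/1 → 1 ('b')
  [4] 1/5 → 1 ('b')
  [5] 5/6 → 0 ('')
  [6] 6/7 → 0 ('')
  [7] 7/0 → 2 ('db')
  [8] 0/4 → 0 ('')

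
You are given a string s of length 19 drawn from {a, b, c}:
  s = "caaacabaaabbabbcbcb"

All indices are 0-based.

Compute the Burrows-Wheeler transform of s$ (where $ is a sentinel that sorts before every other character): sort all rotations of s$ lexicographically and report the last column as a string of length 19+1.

rank  rotation              last
    0  $caaacabaaabbabbcbcb  b
    1  aaabbabbcbcb$caaacab  b
    2  aaacabaaabbabbcbcb$c  c
    3  aabbabbcbcb$caaacaba  a
    4  aacabaaabbabbcbcb$ca  a
    5  abaaabbabbcbcb$caaac  c
    6  abbabbcbcb$caaacabaa  a
    7  abbcbcb$caaacabaaabb  b
    8  acabaaabbabbcbcb$caa  a
    9  b$caaacabaaabbabbcbc  c
   10  baaabbabbcbcb$caaaca  a
   11  babbcbcb$caaacabaaab  b
   12  bbabbcbcb$caaacabaaa  a
   13  bbcbcb$caaacabaaabba  a
   14  bcb$caaacabaaabbabbc  c
   15  bcbcb$caaacabaaabbab  b
   16  caaacabaaabbabbcbcb$  $
   17  cabaaabbabbcbcb$caaa  a
   18  cb$caaacabaaabbabbcb  b
   19  cbcb$caaacabaaabbabb  b

bbcaacabacabaacb$abb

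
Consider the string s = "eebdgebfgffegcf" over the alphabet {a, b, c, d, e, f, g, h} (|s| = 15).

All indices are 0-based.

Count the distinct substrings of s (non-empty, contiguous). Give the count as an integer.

110

rank→(start, suffix):
  0 → (2, 'bdgebfgffegcf')
  1 → (6, 'bfgffegcf')
  2 → (13, 'cf')
  3 → (3, 'dgebfgffegcf')
  4 → (1, 'ebdgebfgffegcf')
  5 → (5, 'ebfgffegcf')
  6 → (0, 'eebdgebfgffegcf')
  7 → (11, 'egcf')
  8 → (14, 'f')
  9 → (10, 'fegcf')
  10 → (9, 'ffegcf')
  11 → (7, 'fgffegcf')
  12 → (12, 'gcf')
  13 → (4, 'gebfgffegcf')
  14 → (8, 'gffegcf')

SA = [2, 6, 13, 3, 1, 5, 0, 11, 14, 10, 9, 7, 12, 4, 8]
i: (SA[i-1],SA[i]) lcp shared
  1: (2,6) 1 'b'
  2: (6,13) 0 ''
  3: (13,3) 0 ''
  4: (3,1) 0 ''
  5: (1,5) 2 'eb'
  6: (5,0) 1 'e'
  7: (0,11) 1 'e'
  8: (11,14) 0 ''
  9: (14,10) 1 'f'
  10: (10,9) 1 'f'
  11: (9,7) 1 'f'
  12: (7,12) 0 ''
  13: (12,4) 1 'g'
  14: (4,8) 1 'g'

n(n+1)/2 = 15·16/2 = 120
Σ LCP = 0 + 1 + 0 + 0 + 0 + 2 + 1 + 1 + 0 + 1 + 1 + 1 + 0 + 1 + 1 = 10
distinct = 120 − 10 = 110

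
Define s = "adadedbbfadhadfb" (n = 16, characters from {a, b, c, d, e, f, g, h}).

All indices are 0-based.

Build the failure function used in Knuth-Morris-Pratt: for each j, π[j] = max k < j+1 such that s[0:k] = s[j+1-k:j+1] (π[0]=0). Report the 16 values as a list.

[0, 0, 1, 2, 0, 0, 0, 0, 0, 1, 2, 0, 1, 2, 0, 0]

π[0] = 0
j=1 s[j]='d': π[1]=0 (border '')
j=2 s[j]='a': π[2]=1 (border 'a')
j=3 s[j]='d': π[3]=2 (border 'ad')
j=4 s[j]='e': k: 2→0; π[4]=0 (border '')
j=5 s[j]='d': π[5]=0 (border '')
j=6 s[j]='b': π[6]=0 (border '')
j=7 s[j]='b': π[7]=0 (border '')
j=8 s[j]='f': π[8]=0 (border '')
j=9 s[j]='a': π[9]=1 (border 'a')
j=10 s[j]='d': π[10]=2 (border 'ad')
j=11 s[j]='h': k: 2→0; π[11]=0 (border '')
j=12 s[j]='a': π[12]=1 (border 'a')
j=13 s[j]='d': π[13]=2 (border 'ad')
j=14 s[j]='f': k: 2→0; π[14]=0 (border '')
j=15 s[j]='b': π[15]=0 (border '')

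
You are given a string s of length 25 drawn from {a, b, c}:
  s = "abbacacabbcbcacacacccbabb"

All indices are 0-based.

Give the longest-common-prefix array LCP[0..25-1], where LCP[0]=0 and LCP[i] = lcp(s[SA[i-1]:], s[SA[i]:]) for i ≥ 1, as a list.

[0, 3, 3, 1, 3, 5, 4, 2, 0, 1, 2, 1, 2, 2, 1, 2, 0, 2, 4, 5, 3, 1, 2, 1, 2]

rank→(start, suffix):
  0 → (22, 'abb')
  1 → (0, 'abbacacabbcbcacacacccbabb')
  2 → (7, 'abbcbcacacacccbabb')
  3 → (5, 'acabbcbcacacacccbabb')
  4 → (3, 'acacabbcbcacacacccbabb')
  5 → (13, 'acacacccbabb')
  6 → (15, 'acacccbabb')
  7 → (17, 'acccbabb')
  8 → (24, 'b')
  9 → (21, 'babb')
  10 → (2, 'bacacabbcbcacacacccbabb')
  11 → (23, 'bb')
  12 → (1, 'bbacacabbcbcacacacccbabb')
  13 → (8, 'bbcbcacacacccbabb')
  14 → (11, 'bcacacacccbabb')
  15 → (9, 'bcbcacacacccbabb')
  16 → (6, 'cabbcbcacacacccbabb')
  17 → (4, 'cacabbcbcacacacccbabb')
  18 → (12, 'cacacacccbabb')
  19 → (14, 'cacacccbabb')
  20 → (16, 'cacccbabb')
  21 → (20, 'cbabb')
  22 → (10, 'cbcacacacccbabb')
  23 → (19, 'ccbabb')
  24 → (18, 'cccbabb')

SA = [22, 0, 7, 5, 3, 13, 15, 17, 24, 21, 2, 23, 1, 8, 11, 9, 6, 4, 12, 14, 16, 20, 10, 19, 18]
i: (SA[i-1],SA[i]) lcp shared
  1: (22,0) 3 'abb'
  2: (0,7) 3 'abb'
  3: (7,5) 1 'a'
  4: (5,3) 3 'aca'
  5: (3,13) 5 'acaca'
  6: (13,15) 4 'acac'
  7: (15,17) 2 'ac'
  8: (17,24) 0 ''
  9: (24,21) 1 'b'
  10: (21,2) 2 'ba'
  11: (2,23) 1 'b'
  12: (23,1) 2 'bb'
  13: (1,8) 2 'bb'
  14: (8,11) 1 'b'
  15: (11,9) 2 'bc'
  16: (9,6) 0 ''
  17: (6,4) 2 'ca'
  18: (4,12) 4 'caca'
  19: (12,14) 5 'cacac'
  20: (14,16) 3 'cac'
  21: (16,20) 1 'c'
  22: (20,10) 2 'cb'
  23: (10,19) 1 'c'
  24: (19,18) 2 'cc'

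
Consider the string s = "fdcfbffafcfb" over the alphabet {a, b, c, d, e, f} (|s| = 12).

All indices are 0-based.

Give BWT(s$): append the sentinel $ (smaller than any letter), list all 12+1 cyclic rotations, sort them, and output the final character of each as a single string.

bffffdffcca$b

rank  rotation       last
    0  $fdcfbffafcfb  b
    1  afcfb$fdcfbff  f
    2  b$fdcfbffafcf  f
    3  bffafcfb$fdcf  f
    4  cfb$fdcfbffaf  f
    5  cfbffafcfb$fd  d
    6  dcfbffafcfb$f  f
    7  fafcfb$fdcfbf  f
    8  fb$fdcfbffafc  c
    9  fbffafcfb$fdc  c
   10  fcfb$fdcfbffa  a
   11  fdcfbffafcfb$  $
   12  ffafcfb$fdcfb  b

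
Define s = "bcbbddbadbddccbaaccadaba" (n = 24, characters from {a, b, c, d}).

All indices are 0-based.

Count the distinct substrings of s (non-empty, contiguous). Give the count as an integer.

sorted suffixes:
  #0 SA[0]=23  'a'
  #1 SA[1]=15  'aaccadaba'
  #2 SA[2]=21  'aba'
  #3 SA[3]=16  'accadaba'
  #4 SA[4]=19  'adaba'
  #5 SA[5]=7  'adbddccbaaccadaba'
  #6 SA[6]=22  'ba'
  #7 SA[7]=14  'baaccadaba'
  #8 SA[8]=6  'badbddccbaaccadaba'
  #9 SA[9]=2  'bbddbadbddccbaaccadaba'
  #10 SA[10]=0  'bcbbddbadbddccbaaccadaba'
  #11 SA[11]=3  'bddbadbddccbaaccadaba'
  #12 SA[12]=9  'bddccbaaccadaba'
  #13 SA[13]=18  'cadaba'
  #14 SA[14]=13  'cbaaccadaba'
  #15 SA[15]=1  'cbbddbadbddccbaaccadaba'
  #16 SA[16]=17  'ccadaba'
  #17 SA[17]=12  'ccbaaccadaba'
  #18 SA[18]=20  'daba'
  #19 SA[19]=5  'dbadbddccbaaccadaba'
  #20 SA[20]=8  'dbddccbaaccadaba'
  #21 SA[21]=11  'dccbaaccadaba'
  #22 SA[22]=4  'ddbadbddccbaaccadaba'
  #23 SA[23]=10  'ddccbaaccadaba'

SA = [23, 15, 21, 16, 19, 7, 22, 14, 6, 2, 0, 3, 9, 18, 13, 1, 17, 12, 20, 5, 8, 11, 4, 10]
i: (SA[i-1],SA[i]) lcp shared
  1: (23,15) 1 'a'
  2: (15,21) 1 'a'
  3: (21,16) 1 'a'
  4: (16,19) 1 'a'
  5: (19,7) 2 'ad'
  6: (7,22) 0 ''
  7: (22,14) 2 'ba'
  8: (14,6) 2 'ba'
  9: (6,2) 1 'b'
  10: (2,0) 1 'b'
  11: (0,3) 1 'b'
  12: (3,9) 3 'bdd'
  13: (9,18) 0 ''
  14: (18,13) 1 'c'
  15: (13,1) 2 'cb'
  16: (1,17) 1 'c'
  17: (17,12) 2 'cc'
  18: (12,20) 0 ''
  19: (20,5) 1 'd'
  20: (5,8) 2 'db'
  21: (8,11) 1 'd'
  22: (11,4) 1 'd'
  23: (4,10) 2 'dd'

n(n+1)/2 = 24·25/2 = 300
Σ LCP = 0 + 1 + 1 + 1 + 1 + 2 + 0 + 2 + 2 + 1 + 1 + 1 + 3 + 0 + 1 + 2 + 1 + 2 + 0 + 1 + 2 + 1 + 1 + 2 = 29
distinct = 300 − 29 = 271

271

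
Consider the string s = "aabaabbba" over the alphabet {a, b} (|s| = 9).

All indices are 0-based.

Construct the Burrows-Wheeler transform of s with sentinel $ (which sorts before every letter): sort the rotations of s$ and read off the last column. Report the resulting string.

rank  rotation    last
    0  $aabaabbba  a
    1  a$aabaabbb  b
    2  aabaabbba$  $
    3  aabbba$aab  b
    4  abaabbba$a  a
    5  abbba$aaba  a
    6  ba$aabaabb  b
    7  baabbba$aa  a
    8  bba$aabaab  b
    9  bbba$aabaa  a

ab$baababa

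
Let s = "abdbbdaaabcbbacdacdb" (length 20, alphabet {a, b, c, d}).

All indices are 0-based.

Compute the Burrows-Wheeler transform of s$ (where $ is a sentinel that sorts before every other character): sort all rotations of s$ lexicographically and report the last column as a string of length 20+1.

rank  rotation               last
    0  $abdbbdaaabcbbacdacdb  b
    1  aaabcbbacdacdb$abdbbd  d
    2  aabcbbacdacdb$abdbbda  a
    3  abcbbacdacdb$abdbbdaa  a
    4  abdbbdaaabcbbacdacdb$  $
    5  acdacdb$abdbbdaaabcbb  b
    6  acdb$abdbbdaaabcbbacd  d
    7  b$abdbbdaaabcbbacdacd  d
    8  bacdacdb$abdbbdaaabcb  b
    9  bbacdacdb$abdbbdaaabc  c
   10  bbdaaabcbbacdacdb$abd  d
   11  bcbbacdacdb$abdbbdaaa  a
   12  bdaaabcbbacdacdb$abdb  b
   13  bdbbdaaabcbbacdacdb$a  a
   14  cbbacdacdb$abdbbdaaab  b
   15  cdacdb$abdbbdaaabcbba  a
   16  cdb$abdbbdaaabcbbacda  a
   17  daaabcbbacdacdb$abdbb  b
   18  dacdb$abdbbdaaabcbbac  c
   19  db$abdbbdaaabcbbacdac  c
   20  dbbdaaabcbbacdacdb$ab  b

bdaa$bddbcdababaabccb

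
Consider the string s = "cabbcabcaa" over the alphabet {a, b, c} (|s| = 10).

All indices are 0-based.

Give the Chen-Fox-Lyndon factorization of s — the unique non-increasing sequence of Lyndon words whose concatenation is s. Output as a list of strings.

["c", "abbcabc", "a", "a"]

emit factor 1: 'c' (i=0, period=1)
emit factor 2: 'abbcabc' (i=1, period=7)
emit factor 3: 'a' (i=8, period=1)
emit factor 4: 'a' (i=9, period=1)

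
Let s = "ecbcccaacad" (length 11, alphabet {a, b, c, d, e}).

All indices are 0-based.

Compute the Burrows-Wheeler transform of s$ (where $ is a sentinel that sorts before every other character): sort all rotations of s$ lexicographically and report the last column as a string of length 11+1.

dcacccaecba$

rank  rotation      last
    0  $ecbcccaacad  d
    1  aacad$ecbccc  c
    2  acad$ecbccca  a
    3  ad$ecbcccaac  c
    4  bcccaacad$ec  c
    5  caacad$ecbcc  c
    6  cad$ecbcccaa  a
    7  cbcccaacad$e  e
    8  ccaacad$ecbc  c
    9  cccaacad$ecb  b
   10  d$ecbcccaaca  a
   11  ecbcccaacad$  $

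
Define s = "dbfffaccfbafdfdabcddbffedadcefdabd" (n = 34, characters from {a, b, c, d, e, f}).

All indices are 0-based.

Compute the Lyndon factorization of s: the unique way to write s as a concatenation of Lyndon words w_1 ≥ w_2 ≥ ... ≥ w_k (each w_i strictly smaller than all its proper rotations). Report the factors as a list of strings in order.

emit factor 1: 'd' (i=0, period=1)
emit factor 2: 'bfff' (i=1, period=4)
emit factor 3: 'accfbafdfd' (i=5, period=10)
emit factor 4: 'abcddbffedadcefdabd' (i=15, period=19)

["d", "bfff", "accfbafdfd", "abcddbffedadcefdabd"]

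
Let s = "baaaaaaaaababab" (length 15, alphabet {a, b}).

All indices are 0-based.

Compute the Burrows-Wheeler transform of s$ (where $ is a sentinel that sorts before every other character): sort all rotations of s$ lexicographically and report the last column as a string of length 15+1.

bbaaaaaaabbaa$aa

rank  rotation          last
    0  $baaaaaaaaababab  b
    1  aaaaaaaaababab$b  b
    2  aaaaaaaababab$ba  a
    3  aaaaaaababab$baa  a
    4  aaaaaababab$baaa  a
    5  aaaaababab$baaaa  a
    6  aaaababab$baaaaa  a
    7  aaababab$baaaaaa  a
    8  aababab$baaaaaaa  a
    9  ab$baaaaaaaaabab  b
   10  abab$baaaaaaaaab  b
   11  ababab$baaaaaaaa  a
   12  b$baaaaaaaaababa  a
   13  baaaaaaaaababab$  $
   14  bab$baaaaaaaaaba  a
   15  babab$baaaaaaaaa  a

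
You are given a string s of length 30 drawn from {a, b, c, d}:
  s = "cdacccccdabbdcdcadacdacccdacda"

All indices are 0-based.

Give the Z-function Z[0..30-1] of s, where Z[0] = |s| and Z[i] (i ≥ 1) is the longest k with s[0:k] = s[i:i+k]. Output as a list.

[30, 0, 0, 1, 1, 1, 1, 3, 0, 0, 0, 0, 0, 2, 0, 1, 0, 0, 0, 6, 0, 0, 1, 1, 4, 0, 0, 3, 0, 0]

Z[0]=30
i=1: fresh scan; Z[1]=0
i=2: fresh scan; Z[2]=0
i=3: fresh scan; Z[3]=1 scan→box=[3,4)
i=4: fresh scan; Z[4]=1 scan→box=[4,5)
i=5: fresh scan; Z[5]=1 scan→box=[5,6)
i=6: fresh scan; Z[6]=1 scan→box=[6,7)
i=7: fresh scan; Z[7]=3 scan→box=[7,10)
i=8: min(r-i=2, Z[1]=0)=0; Z[8]=0
i=9: min(r-i=1, Z[2]=0)=0; Z[9]=0
i=10: fresh scan; Z[10]=0
i=11: fresh scan; Z[11]=0
i=12: fresh scan; Z[12]=0
i=13: fresh scan; Z[13]=2 scan→box=[13,15)
i=14: min(r-i=1, Z[1]=0)=0; Z[14]=0
i=15: fresh scan; Z[15]=1 scan→box=[15,16)
i=16: fresh scan; Z[16]=0
i=17: fresh scan; Z[17]=0
i=18: fresh scan; Z[18]=0
i=19: fresh scan; Z[19]=6 scan→box=[19,25)
i=20: min(r-i=5, Z[1]=0)=0; Z[20]=0
i=21: min(r-i=4, Z[2]=0)=0; Z[21]=0
i=22: min(r-i=3, Z[3]=1)=1; Z[22]=1
i=23: min(r-i=2, Z[4]=1)=1; Z[23]=1
i=24: min(r-i=1, Z[5]=1)=1; Z[24]=4 scan→box=[24,28)
i=25: min(r-i=3, Z[1]=0)=0; Z[25]=0
i=26: min(r-i=2, Z[2]=0)=0; Z[26]=0
i=27: min(r-i=1, Z[3]=1)=1; Z[27]=3 scan→box=[27,30)
i=28: min(r-i=2, Z[1]=0)=0; Z[28]=0
i=29: min(r-i=1, Z[2]=0)=0; Z[29]=0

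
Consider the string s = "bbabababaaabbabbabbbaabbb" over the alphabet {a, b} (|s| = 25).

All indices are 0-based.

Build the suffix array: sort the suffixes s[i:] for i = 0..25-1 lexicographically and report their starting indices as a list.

[8, 9, 20, 6, 4, 2, 10, 13, 21, 16, 24, 7, 19, 5, 3, 1, 12, 15, 23, 18, 0, 11, 14, 22, 17]

rank→(start, suffix):
  0 → (8, 'aaabbabbabbbaabbb')
  1 → (9, 'aabbabbabbbaabbb')
  2 → (20, 'aabbb')
  3 → (6, 'abaaabbabbabbbaabbb')
  4 → (4, 'ababaaabbabbabbbaabbb')
  5 → (2, 'abababaaabbabbabbbaabbb')
  6 → (10, 'abbabbabbbaabbb')
  7 → (13, 'abbabbbaabbb')
  8 → (21, 'abbb')
  9 → (16, 'abbbaabbb')
  10 → (24, 'b')
  11 → (7, 'baaabbabbabbbaabbb')
  12 → (19, 'baabbb')
  13 → (5, 'babaaabbabbabbbaabbb')
  14 → (3, 'bababaaabbabbabbbaabbb')
  15 → (1, 'babababaaabbabbabbbaabbb')
  16 → (12, 'babbabbbaabbb')
  17 → (15, 'babbbaabbb')
  18 → (23, 'bb')
  19 → (18, 'bbaabbb')
  20 → (0, 'bbabababaaabbabbabbbaabbb')
  21 → (11, 'bbabbabbbaabbb')
  22 → (14, 'bbabbbaabbb')
  23 → (22, 'bbb')
  24 → (17, 'bbbaabbb')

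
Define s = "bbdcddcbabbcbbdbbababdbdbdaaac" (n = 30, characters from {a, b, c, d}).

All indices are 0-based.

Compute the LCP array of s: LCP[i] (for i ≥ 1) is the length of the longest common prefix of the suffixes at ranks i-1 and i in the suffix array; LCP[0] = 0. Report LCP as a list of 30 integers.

[0, 2, 1, 2, 2, 1, 0, 3, 3, 1, 2, 2, 3, 1, 1, 2, 3, 4, 2, 0, 1, 2, 1, 0, 1, 2, 3, 1, 2, 1]

sorted suffixes:
  #0 SA[0]=26  'aaac'
  #1 SA[1]=27  'aac'
  #2 SA[2]=17  'ababdbdbdaaac'
  #3 SA[3]=8  'abbcbbdbbababdbdbdaaac'
  #4 SA[4]=19  'abdbdbdaaac'
  #5 SA[5]=28  'ac'
  #6 SA[6]=16  'bababdbdbdaaac'
  #7 SA[7]=7  'babbcbbdbbababdbdbdaaac'
  #8 SA[8]=18  'babdbdbdaaac'
  #9 SA[9]=15  'bbababdbdbdaaac'
  #10 SA[10]=9  'bbcbbdbbababdbdbdaaac'
  #11 SA[11]=12  'bbdbbababdbdbdaaac'
  #12 SA[12]=0  'bbdcddcbabbcbbdbbababdbdbdaaac'
  #13 SA[13]=10  'bcbbdbbababdbdbdaaac'
  #14 SA[14]=24  'bdaaac'
  #15 SA[15]=13  'bdbbababdbdbdaaac'
  #16 SA[16]=22  'bdbdaaac'
  #17 SA[17]=20  'bdbdbdaaac'
  #18 SA[18]=1  'bdcddcbabbcbbdbbababdbdbdaaac'
  #19 SA[19]=29  'c'
  #20 SA[20]=6  'cbabbcbbdbbababdbdbdaaac'
  #21 SA[21]=11  'cbbdbbababdbdbdaaac'
  #22 SA[22]=3  'cddcbabbcbbdbbababdbdbdaaac'
  #23 SA[23]=25  'daaac'
  #24 SA[24]=14  'dbbababdbdbdaaac'
  #25 SA[25]=23  'dbdaaac'
  #26 SA[26]=21  'dbdbdaaac'
  #27 SA[27]=5  'dcbabbcbbdbbababdbdbdaaac'
  #28 SA[28]=2  'dcddcbabbcbbdbbababdbdbdaaac'
  #29 SA[29]=4  'ddcbabbcbbdbbababdbdbdaaac'

SA = [26, 27, 17, 8, 19, 28, 16, 7, 18, 15, 9, 12, 0, 10, 24, 13, 22, 20, 1, 29, 6, 11, 3, 25, 14, 23, 21, 5, 2, 4]
i: (SA[i-1],SA[i]) lcp shared
  1: (26,27) 2 'aa'
  2: (27,17) 1 'a'
  3: (17,8) 2 'ab'
  4: (8,19) 2 'ab'
  5: (19,28) 1 'a'
  6: (28,16) 0 ''
  7: (16,7) 3 'bab'
  8: (7,18) 3 'bab'
  9: (18,15) 1 'b'
  10: (15,9) 2 'bb'
  11: (9,12) 2 'bb'
  12: (12,0) 3 'bbd'
  13: (0,10) 1 'b'
  14: (10,24) 1 'b'
  15: (24,13) 2 'bd'
  16: (13,22) 3 'bdb'
  17: (22,20) 4 'bdbd'
  18: (20,1) 2 'bd'
  19: (1,29) 0 ''
  20: (29,6) 1 'c'
  21: (6,11) 2 'cb'
  22: (11,3) 1 'c'
  23: (3,25) 0 ''
  24: (25,14) 1 'd'
  25: (14,23) 2 'db'
  26: (23,21) 3 'dbd'
  27: (21,5) 1 'd'
  28: (5,2) 2 'dc'
  29: (2,4) 1 'd'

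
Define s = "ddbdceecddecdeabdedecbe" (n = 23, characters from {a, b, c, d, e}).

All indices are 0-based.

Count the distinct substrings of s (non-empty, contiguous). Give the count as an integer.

rank→(start, suffix):
  0 → (14, 'abdedecbe')
  1 → (2, 'bdceecddecdeabdedecbe')
  2 → (15, 'bdedecbe')
  3 → (21, 'be')
  4 → (20, 'cbe')
  5 → (7, 'cddecdeabdedecbe')
  6 → (11, 'cdeabdedecbe')
  7 → (4, 'ceecddecdeabdedecbe')
  8 → (1, 'dbdceecddecdeabdedecbe')
  9 → (3, 'dceecddecdeabdedecbe')
  10 → (0, 'ddbdceecddecdeabdedecbe')
  11 → (8, 'ddecdeabdedecbe')
  12 → (12, 'deabdedecbe')
  13 → (18, 'decbe')
  14 → (9, 'decdeabdedecbe')
  15 → (16, 'dedecbe')
  16 → (22, 'e')
  17 → (13, 'eabdedecbe')
  18 → (19, 'ecbe')
  19 → (6, 'ecddecdeabdedecbe')
  20 → (10, 'ecdeabdedecbe')
  21 → (17, 'edecbe')
  22 → (5, 'eecddecdeabdedecbe')

SA = [14, 2, 15, 21, 20, 7, 11, 4, 1, 3, 0, 8, 12, 18, 9, 16, 22, 13, 19, 6, 10, 17, 5]
rank  pair      lcp
   1  s[14:],s[2:]  0  ''
   2  s[2:],s[15:]  2  'bd'
   3  s[15:],s[21:]  1  'b'
   4  s[21:],s[20:]  0  ''
   5  s[20:],s[7:]  1  'c'
   6  s[7:],s[11:]  2  'cd'
   7  s[11:],s[4:]  1  'c'
   8  s[4:],s[1:]  0  ''
   9  s[1:],s[3:]  1  'd'
  10  s[3:],s[0:]  1  'd'
  11  s[0:],s[8:]  2  'dd'
  12  s[8:],s[12:]  1  'd'
  13  s[12:],s[18:]  2  'de'
  14  s[18:],s[9:]  3  'dec'
  15  s[9:],s[16:]  2  'de'
  16  s[16:],s[22:]  0  ''
  17  s[22:],s[13:]  1  'e'
  18  s[13:],s[19:]  1  'e'
  19  s[19:],s[6:]  2  'ec'
  20  s[6:],s[10:]  3  'ecd'
  21  s[10:],s[17:]  1  'e'
  22  s[17:],s[5:]  1  'e'

n(n+1)/2 = 23·24/2 = 276
Σ LCP = 0 + 0 + 2 + 1 + 0 + 1 + 2 + 1 + 0 + 1 + 1 + 2 + 1 + 2 + 3 + 2 + 0 + 1 + 1 + 2 + 3 + 1 + 1 = 28
distinct = 276 − 28 = 248

248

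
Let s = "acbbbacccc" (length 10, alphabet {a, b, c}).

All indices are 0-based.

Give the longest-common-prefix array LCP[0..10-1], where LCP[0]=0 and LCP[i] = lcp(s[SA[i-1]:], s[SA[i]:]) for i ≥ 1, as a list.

[0, 2, 0, 1, 2, 0, 1, 1, 2, 3]

rank | idx | suffix
   0 |   0 | acbbbacccc
   1 |   5 | acccc
   2 |   4 | bacccc
   3 |   3 | bbacccc
   4 |   2 | bbbacccc
   5 |   9 | c
   6 |   1 | cbbbacccc
   7 |   8 | cc
   8 |   7 | ccc
   9 |   6 | cccc

SA = [0, 5, 4, 3, 2, 9, 1, 8, 7, 6]
[i] adj suffixes → lcp
  [1] 0/5 → 2 ('ac')
  [2] 5/4 → 0 ('')
  [3] 4/3 → 1 ('b')
  [4] 3/2 → 2 ('bb')
  [5] 2/9 → 0 ('')
  [6] 9/1 → 1 ('c')
  [7] 1/8 → 1 ('c')
  [8] 8/7 → 2 ('cc')
  [9] 7/6 → 3 ('ccc')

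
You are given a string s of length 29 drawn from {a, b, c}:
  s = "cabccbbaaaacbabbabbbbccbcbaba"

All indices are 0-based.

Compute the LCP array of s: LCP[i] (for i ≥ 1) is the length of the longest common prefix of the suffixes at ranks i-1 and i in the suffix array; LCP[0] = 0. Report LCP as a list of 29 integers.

rank→(start, suffix):
  0 → (28, 'a')
  1 → (7, 'aaaacbabbabbbbccbcbaba')
  2 → (8, 'aaacbabbabbbbccbcbaba')
  3 → (9, 'aacbabbabbbbccbcbaba')
  4 → (26, 'aba')
  5 → (13, 'abbabbbbccbcbaba')
  6 → (16, 'abbbbccbcbaba')
  7 → (1, 'abccbbaaaacbabbabbbbccbcbaba')
  8 → (10, 'acbabbabbbbccbcbaba')
  9 → (27, 'ba')
  10 → (6, 'baaaacbabbabbbbccbcbaba')
  11 → (25, 'baba')
  12 → (12, 'babbabbbbccbcbaba')
  13 → (15, 'babbbbccbcbaba')
  14 → (5, 'bbaaaacbabbabbbbccbcbaba')
  15 → (14, 'bbabbbbccbcbaba')
  16 → (17, 'bbbbccbcbaba')
  17 → (18, 'bbbccbcbaba')
  18 → (19, 'bbccbcbaba')
  19 → (23, 'bcbaba')
  20 → (2, 'bccbbaaaacbabbabbbbccbcbaba')
  21 → (20, 'bccbcbaba')
  22 → (0, 'cabccbbaaaacbabbabbbbccbcbaba')
  23 → (24, 'cbaba')
  24 → (11, 'cbabbabbbbccbcbaba')
  25 → (4, 'cbbaaaacbabbabbbbccbcbaba')
  26 → (22, 'cbcbaba')
  27 → (3, 'ccbbaaaacbabbabbbbccbcbaba')
  28 → (21, 'ccbcbaba')

SA = [28, 7, 8, 9, 26, 13, 16, 1, 10, 27, 6, 25, 12, 15, 5, 14, 17, 18, 19, 23, 2, 20, 0, 24, 11, 4, 22, 3, 21]
i: (SA[i-1],SA[i]) lcp shared
  1: (28,7) 1 'a'
  2: (7,8) 3 'aaa'
  3: (8,9) 2 'aa'
  4: (9,26) 1 'a'
  5: (26,13) 2 'ab'
  6: (13,16) 3 'abb'
  7: (16,1) 2 'ab'
  8: (1,10) 1 'a'
  9: (10,27) 0 ''
  10: (27,6) 2 'ba'
  11: (6,25) 2 'ba'
  12: (25,12) 3 'bab'
  13: (12,15) 4 'babb'
  14: (15,5) 1 'b'
  15: (5,14) 3 'bba'
  16: (14,17) 2 'bb'
  17: (17,18) 3 'bbb'
  18: (18,19) 2 'bb'
  19: (19,23) 1 'b'
  20: (23,2) 2 'bc'
  21: (2,20) 4 'bccb'
  22: (20,0) 0 ''
  23: (0,24) 1 'c'
  24: (24,11) 4 'cbab'
  25: (11,4) 2 'cb'
  26: (4,22) 2 'cb'
  27: (22,3) 1 'c'
  28: (3,21) 3 'ccb'

[0, 1, 3, 2, 1, 2, 3, 2, 1, 0, 2, 2, 3, 4, 1, 3, 2, 3, 2, 1, 2, 4, 0, 1, 4, 2, 2, 1, 3]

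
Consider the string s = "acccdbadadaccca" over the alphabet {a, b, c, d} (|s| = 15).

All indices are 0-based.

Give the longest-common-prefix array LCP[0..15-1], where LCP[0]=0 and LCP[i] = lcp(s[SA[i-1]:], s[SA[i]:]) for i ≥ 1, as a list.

sorted suffixes:
  #0 SA[0]=14  'a'
  #1 SA[1]=10  'accca'
  #2 SA[2]=0  'acccdbadadaccca'
  #3 SA[3]=8  'adaccca'
  #4 SA[4]=6  'adadaccca'
  #5 SA[5]=5  'badadaccca'
  #6 SA[6]=13  'ca'
  #7 SA[7]=12  'cca'
  #8 SA[8]=11  'ccca'
  #9 SA[9]=1  'cccdbadadaccca'
  #10 SA[10]=2  'ccdbadadaccca'
  #11 SA[11]=3  'cdbadadaccca'
  #12 SA[12]=9  'daccca'
  #13 SA[13]=7  'dadaccca'
  #14 SA[14]=4  'dbadadaccca'

SA = [14, 10, 0, 8, 6, 5, 13, 12, 11, 1, 2, 3, 9, 7, 4]
rank  pair      lcp
   1  s[14:],s[10:]  1  'a'
   2  s[10:],s[0:]  4  'accc'
   3  s[0:],s[8:]  1  'a'
   4  s[8:],s[6:]  3  'ada'
   5  s[6:],s[5:]  0  ''
   6  s[5:],s[13:]  0  ''
   7  s[13:],s[12:]  1  'c'
   8  s[12:],s[11:]  2  'cc'
   9  s[11:],s[1:]  3  'ccc'
  10  s[1:],s[2:]  2  'cc'
  11  s[2:],s[3:]  1  'c'
  12  s[3:],s[9:]  0  ''
  13  s[9:],s[7:]  2  'da'
  14  s[7:],s[4:]  1  'd'

[0, 1, 4, 1, 3, 0, 0, 1, 2, 3, 2, 1, 0, 2, 1]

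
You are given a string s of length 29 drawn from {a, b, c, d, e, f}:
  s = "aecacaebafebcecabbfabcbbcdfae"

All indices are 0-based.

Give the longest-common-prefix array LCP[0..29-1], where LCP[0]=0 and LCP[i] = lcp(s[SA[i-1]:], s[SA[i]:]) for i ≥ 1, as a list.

rank | idx | suffix
   0 |  15 | abbfabcbbcdfae
   1 |  19 | abcbbcdfae
   2 |   3 | acaebafebcecabbfabcbbcdfae
   3 |  27 | ae
   4 |   5 | aebafebcecabbfabcbbcdfae
   5 |   0 | aecacaebafebcecabbfabcbbcdfae
   6 |   8 | afebcecabbfabcbbcdfae
   7 |   7 | bafebcecabbfabcbbcdfae
   8 |  22 | bbcdfae
   9 |  16 | bbfabcbbcdfae
  10 |  20 | bcbbcdfae
  11 |  23 | bcdfae
  12 |  11 | bcecabbfabcbbcdfae
  13 |  17 | bfabcbbcdfae
  14 |  14 | cabbfabcbbcdfae
  15 |   2 | cacaebafebcecabbfabcbbcdfae
  16 |   4 | caebafebcecabbfabcbbcdfae
  17 |  21 | cbbcdfae
  18 |  24 | cdfae
  19 |  12 | cecabbfabcbbcdfae
  20 |  25 | dfae
  21 |  28 | e
  22 |   6 | ebafebcecabbfabcbbcdfae
  23 |  10 | ebcecabbfabcbbcdfae
  24 |  13 | ecabbfabcbbcdfae
  25 |   1 | ecacaebafebcecabbfabcbbcdfae
  26 |  18 | fabcbbcdfae
  27 |  26 | fae
  28 |   9 | febcecabbfabcbbcdfae

SA = [15, 19, 3, 27, 5, 0, 8, 7, 22, 16, 20, 23, 11, 17, 14, 2, 4, 21, 24, 12, 25, 28, 6, 10, 13, 1, 18, 26, 9]
rank  pair      lcp
   1  s[15:],s[19:]  2  'ab'
   2  s[19:],s[3:]  1  'a'
   3  s[3:],s[27:]  1  'a'
   4  s[27:],s[5:]  2  'ae'
   5  s[5:],s[0:]  2  'ae'
   6  s[0:],s[8:]  1  'a'
   7  s[8:],s[7:]  0  ''
   8  s[7:],s[22:]  1  'b'
   9  s[22:],s[16:]  2  'bb'
  10  s[16:],s[20:]  1  'b'
  11  s[20:],s[23:]  2  'bc'
  12  s[23:],s[11:]  2  'bc'
  13  s[11:],s[17:]  1  'b'
  14  s[17:],s[14:]  0  ''
  15  s[14:],s[2:]  2  'ca'
  16  s[2:],s[4:]  2  'ca'
  17  s[4:],s[21:]  1  'c'
  18  s[21:],s[24:]  1  'c'
  19  s[24:],s[12:]  1  'c'
  20  s[12:],s[25:]  0  ''
  21  s[25:],s[28:]  0  ''
  22  s[28:],s[6:]  1  'e'
  23  s[6:],s[10:]  2  'eb'
  24  s[10:],s[13:]  1  'e'
  25  s[13:],s[1:]  3  'eca'
  26  s[1:],s[18:]  0  ''
  27  s[18:],s[26:]  2  'fa'
  28  s[26:],s[9:]  1  'f'

[0, 2, 1, 1, 2, 2, 1, 0, 1, 2, 1, 2, 2, 1, 0, 2, 2, 1, 1, 1, 0, 0, 1, 2, 1, 3, 0, 2, 1]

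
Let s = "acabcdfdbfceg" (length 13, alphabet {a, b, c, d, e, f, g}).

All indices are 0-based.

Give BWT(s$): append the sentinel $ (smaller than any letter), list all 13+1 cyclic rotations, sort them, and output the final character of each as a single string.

rank  rotation        last
    0  $acabcdfdbfceg  g
    1  abcdfdbfceg$ac  c
    2  acabcdfdbfceg$  $
    3  bcdfdbfceg$aca  a
    4  bfceg$acabcdfd  d
    5  cabcdfdbfceg$a  a
    6  cdfdbfceg$acab  b
    7  ceg$acabcdfdbf  f
    8  dbfceg$acabcdf  f
    9  dfdbfceg$acabc  c
   10  eg$acabcdfdbfc  c
   11  fceg$acabcdfdb  b
   12  fdbfceg$acabcd  d
   13  g$acabcdfdbfce  e

gc$adabffccbde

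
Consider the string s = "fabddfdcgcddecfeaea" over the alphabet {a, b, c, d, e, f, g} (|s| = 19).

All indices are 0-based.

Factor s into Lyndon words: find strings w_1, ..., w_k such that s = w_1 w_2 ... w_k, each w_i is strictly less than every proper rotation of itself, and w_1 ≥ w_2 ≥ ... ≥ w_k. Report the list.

emit factor 1: 'f' (i=0, period=1)
emit factor 2: 'abddfdcgcddecfeae' (i=1, period=17)
emit factor 3: 'a' (i=18, period=1)

["f", "abddfdcgcddecfeae", "a"]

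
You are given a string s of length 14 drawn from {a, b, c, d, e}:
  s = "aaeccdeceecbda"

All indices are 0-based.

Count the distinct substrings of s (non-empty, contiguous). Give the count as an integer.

rank→(start, suffix):
  0 → (13, 'a')
  1 → (0, 'aaeccdeceecbda')
  2 → (1, 'aeccdeceecbda')
  3 → (11, 'bda')
  4 → (10, 'cbda')
  5 → (3, 'ccdeceecbda')
  6 → (4, 'cdeceecbda')
  7 → (7, 'ceecbda')
  8 → (12, 'da')
  9 → (5, 'deceecbda')
  10 → (9, 'ecbda')
  11 → (2, 'eccdeceecbda')
  12 → (6, 'eceecbda')
  13 → (8, 'eecbda')

SA = [13, 0, 1, 11, 10, 3, 4, 7, 12, 5, 9, 2, 6, 8]
rank  pair      lcp
   1  s[13:],s[0:]  1  'a'
   2  s[0:],s[1:]  1  'a'
   3  s[1:],s[11:]  0  ''
   4  s[11:],s[10:]  0  ''
   5  s[10:],s[3:]  1  'c'
   6  s[3:],s[4:]  1  'c'
   7  s[4:],s[7:]  1  'c'
   8  s[7:],s[12:]  0  ''
   9  s[12:],s[5:]  1  'd'
  10  s[5:],s[9:]  0  ''
  11  s[9:],s[2:]  2  'ec'
  12  s[2:],s[6:]  2  'ec'
  13  s[6:],s[8:]  1  'e'

n(n+1)/2 = 14·15/2 = 105
Σ LCP = 0 + 1 + 1 + 0 + 0 + 1 + 1 + 1 + 0 + 1 + 0 + 2 + 2 + 1 = 11
distinct = 105 − 11 = 94

94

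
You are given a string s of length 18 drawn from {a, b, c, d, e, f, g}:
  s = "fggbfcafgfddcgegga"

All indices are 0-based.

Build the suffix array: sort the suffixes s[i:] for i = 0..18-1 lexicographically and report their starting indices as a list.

[17, 6, 3, 5, 12, 11, 10, 14, 4, 9, 7, 0, 16, 2, 13, 8, 15, 1]

rank | idx | suffix
   0 |  17 | a
   1 |   6 | afgfddcgegga
   2 |   3 | bfcafgfddcgegga
   3 |   5 | cafgfddcgegga
   4 |  12 | cgegga
   5 |  11 | dcgegga
   6 |  10 | ddcgegga
   7 |  14 | egga
   8 |   4 | fcafgfddcgegga
   9 |   9 | fddcgegga
  10 |   7 | fgfddcgegga
  11 |   0 | fggbfcafgfddcgegga
  12 |  16 | ga
  13 |   2 | gbfcafgfddcgegga
  14 |  13 | gegga
  15 |   8 | gfddcgegga
  16 |  15 | gga
  17 |   1 | ggbfcafgfddcgegga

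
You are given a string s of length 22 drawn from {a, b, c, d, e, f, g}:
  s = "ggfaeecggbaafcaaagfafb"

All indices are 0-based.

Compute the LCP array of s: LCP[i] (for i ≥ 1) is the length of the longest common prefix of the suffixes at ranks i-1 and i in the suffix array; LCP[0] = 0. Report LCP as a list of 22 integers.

rank | idx | suffix
   0 |  14 | aaagfafb
   1 |  10 | aafcaaagfafb
   2 |  15 | aagfafb
   3 |   3 | aeecggbaafcaaagfafb
   4 |  19 | afb
   5 |  11 | afcaaagfafb
   6 |  16 | agfafb
   7 |  21 | b
   8 |   9 | baafcaaagfafb
   9 |  13 | caaagfafb
  10 |   6 | cggbaafcaaagfafb
  11 |   5 | ecggbaafcaaagfafb
  12 |   4 | eecggbaafcaaagfafb
  13 |   2 | faeecggbaafcaaagfafb
  14 |  18 | fafb
  15 |  20 | fb
  16 |  12 | fcaaagfafb
  17 |   8 | gbaafcaaagfafb
  18 |   1 | gfaeecggbaafcaaagfafb
  19 |  17 | gfafb
  20 |   7 | ggbaafcaaagfafb
  21 |   0 | ggfaeecggbaafcaaagfafb

SA = [14, 10, 15, 3, 19, 11, 16, 21, 9, 13, 6, 5, 4, 2, 18, 20, 12, 8, 1, 17, 7, 0]
rank  pair      lcp
   1  s[14:],s[10:]  2  'aa'
   2  s[10:],s[15:]  2  'aa'
   3  s[15:],s[3:]  1  'a'
   4  s[3:],s[19:]  1  'a'
   5  s[19:],s[11:]  2  'af'
   6  s[11:],s[16:]  1  'a'
   7  s[16:],s[21:]  0  ''
   8  s[21:],s[9:]  1  'b'
   9  s[9:],s[13:]  0  ''
  10  s[13:],s[6:]  1  'c'
  11  s[6:],s[5:]  0  ''
  12  s[5:],s[4:]  1  'e'
  13  s[4:],s[2:]  0  ''
  14  s[2:],s[18:]  2  'fa'
  15  s[18:],s[20:]  1  'f'
  16  s[20:],s[12:]  1  'f'
  17  s[12:],s[8:]  0  ''
  18  s[8:],s[1:]  1  'g'
  19  s[1:],s[17:]  3  'gfa'
  20  s[17:],s[7:]  1  'g'
  21  s[7:],s[0:]  2  'gg'

[0, 2, 2, 1, 1, 2, 1, 0, 1, 0, 1, 0, 1, 0, 2, 1, 1, 0, 1, 3, 1, 2]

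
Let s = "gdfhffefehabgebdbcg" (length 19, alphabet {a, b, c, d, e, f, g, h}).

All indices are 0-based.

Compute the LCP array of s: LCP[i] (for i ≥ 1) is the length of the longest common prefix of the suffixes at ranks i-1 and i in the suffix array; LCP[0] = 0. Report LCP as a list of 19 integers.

rank→(start, suffix):
  0 → (10, 'abgebdbcg')
  1 → (16, 'bcg')
  2 → (14, 'bdbcg')
  3 → (11, 'bgebdbcg')
  4 → (17, 'cg')
  5 → (15, 'dbcg')
  6 → (1, 'dfhffefehabgebdbcg')
  7 → (13, 'ebdbcg')
  8 → (6, 'efehabgebdbcg')
  9 → (8, 'ehabgebdbcg')
  10 → (5, 'fefehabgebdbcg')
  11 → (7, 'fehabgebdbcg')
  12 → (4, 'ffefehabgebdbcg')
  13 → (2, 'fhffefehabgebdbcg')
  14 → (18, 'g')
  15 → (0, 'gdfhffefehabgebdbcg')
  16 → (12, 'gebdbcg')
  17 → (9, 'habgebdbcg')
  18 → (3, 'hffefehabgebdbcg')

SA = [10, 16, 14, 11, 17, 15, 1, 13, 6, 8, 5, 7, 4, 2, 18, 0, 12, 9, 3]
[i] adj suffixes → lcp
  [1] 10/16 → 0 ('')
  [2] 16/14 → 1 ('b')
  [3] 14/11 → 1 ('b')
  [4] 11/17 → 0 ('')
  [5] 17/15 → 0 ('')
  [6] 15/1 → 1 ('d')
  [7] 1/13 → 0 ('')
  [8] 13/6 → 1 ('e')
  [9] 6/8 → 1 ('e')
  [10] 8/5 → 0 ('')
  [11] 5/7 → 2 ('fe')
  [12] 7/4 → 1 ('f')
  [13] 4/2 → 1 ('f')
  [14] 2/18 → 0 ('')
  [15] 18/0 → 1 ('g')
  [16] 0/12 → 1 ('g')
  [17] 12/9 → 0 ('')
  [18] 9/3 → 1 ('h')

[0, 0, 1, 1, 0, 0, 1, 0, 1, 1, 0, 2, 1, 1, 0, 1, 1, 0, 1]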